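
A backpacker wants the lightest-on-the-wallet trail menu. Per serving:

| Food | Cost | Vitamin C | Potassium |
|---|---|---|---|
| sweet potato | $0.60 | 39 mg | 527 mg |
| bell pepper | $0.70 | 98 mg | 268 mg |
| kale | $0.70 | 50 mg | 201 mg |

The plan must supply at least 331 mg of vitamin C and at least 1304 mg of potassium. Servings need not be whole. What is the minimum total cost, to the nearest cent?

A basic optimal solution has at most two foods positive. Try each food alone and each pair with both targets met exactly.
sweet potato only: max(331/39, 1304/527) = 8.487 servings → $5.09.
bell pepper only: max(331/98, 1304/268) = 4.866 servings → $3.41.
kale only: max(331/50, 1304/201) = 6.62 servings → $4.63.
sweet potato + bell pepper with both tight: 0.9488 servings and 3 servings → $2.67.
sweet potato + kale: intersection lies outside the first quadrant.
bell pepper + kale with both tight: 0.2113 servings and 6.206 servings → $4.49.
The minimum over all feasible corners is $2.67.

$2.67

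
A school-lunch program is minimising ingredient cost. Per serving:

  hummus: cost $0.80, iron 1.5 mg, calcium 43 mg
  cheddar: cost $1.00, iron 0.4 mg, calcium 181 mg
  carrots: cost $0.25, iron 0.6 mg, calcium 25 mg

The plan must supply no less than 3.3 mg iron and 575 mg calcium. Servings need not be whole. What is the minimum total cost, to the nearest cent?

$3.59

Minimising a linear cost over {iron ≥ 3.3, calcium ≥ 575, servings ≥ 0} — the optimum is at a vertex, using one or two foods.
hummus only: max(3.3/1.5, 575/43) = 13.37 servings → $10.70.
cheddar only: max(3.3/0.4, 575/181) = 8.25 servings → $8.25.
carrots only: max(3.3/0.6, 575/25) = 23 servings → $5.75.
hummus + cheddar with both tight: 1.444 servings and 2.834 servings → $3.99.
hummus + carrots with both targets exact would need a negative amount; discard.
cheddar + carrots with both tight: 2.662 servings and 3.725 servings → $3.59.
So the least-cost plan costs $3.59.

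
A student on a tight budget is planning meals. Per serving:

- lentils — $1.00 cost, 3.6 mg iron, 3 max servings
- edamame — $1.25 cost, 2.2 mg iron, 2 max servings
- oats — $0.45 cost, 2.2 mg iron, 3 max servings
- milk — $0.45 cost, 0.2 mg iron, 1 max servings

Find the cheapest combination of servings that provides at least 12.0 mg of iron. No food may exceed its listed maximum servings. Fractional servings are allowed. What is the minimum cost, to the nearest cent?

$2.85

Cost per mg of iron: oats $0.2045, lentils $0.2778, edamame $0.5682, milk $2.2500.
Take 3 servings of oats: +6.6 mg iron for $1.35 (total $1.35, still need 5.4 mg).
Take 1.5 servings of lentils: +5.4 mg iron for $1.50 (total $2.85, still need 0.0 mg).
Filling from the cheapest source first is optimal under one linear minimum: $2.85.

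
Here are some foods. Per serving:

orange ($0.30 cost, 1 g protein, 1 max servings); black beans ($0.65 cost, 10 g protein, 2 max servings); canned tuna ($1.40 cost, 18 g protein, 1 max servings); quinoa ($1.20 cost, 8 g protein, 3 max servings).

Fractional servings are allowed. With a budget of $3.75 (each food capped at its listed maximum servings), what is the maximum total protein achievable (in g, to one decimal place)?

Protein per dollar: black beans 15.38, canned tuna 12.86, quinoa 6.667, orange 3.333.
Take 2 servings of black beans: spends $1.30, +20.0 g protein (running total 20.0 g).
Take 1 serving of canned tuna: spends $1.40, +18.0 g protein (running total 38.0 g).
Take 0.875 servings of quinoa: spends $1.05, +7.0 g protein (running total 45.0 g).
Greedy by best ratio exhausts the cost allowance optimally: 45.0 g.

45.0 g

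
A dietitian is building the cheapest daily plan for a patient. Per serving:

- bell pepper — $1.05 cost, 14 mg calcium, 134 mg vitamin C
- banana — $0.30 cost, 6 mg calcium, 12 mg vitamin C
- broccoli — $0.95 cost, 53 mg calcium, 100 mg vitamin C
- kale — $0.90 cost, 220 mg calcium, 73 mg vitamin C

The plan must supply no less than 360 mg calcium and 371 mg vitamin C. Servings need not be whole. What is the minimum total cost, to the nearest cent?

At the optimum either one food covers both requirements or two foods hit both targets exactly; no other combination can be cheaper.
bell pepper only: max(360/14, 371/134) = 25.71 servings → $27.00.
banana only: max(360/6, 371/12) = 60 servings → $18.00.
broccoli only: max(360/53, 371/100) = 6.792 servings → $6.45.
kale only: max(360/220, 371/73) = 5.082 servings → $4.57.
bell pepper + banana with both targets exact would need a negative amount; discard.
bell pepper + broccoli: the both-tight solution has a negative serving — not a feasible corner.
bell pepper + kale with both tight: 1.945 servings and 1.513 servings → $3.40.
banana + broccoli with both targets exact would need a negative amount; discard.
banana + kale with both tight: 25.13 servings and 0.951 servings → $8.40.
broccoli + kale with both tight: 3.052 servings and 0.9011 servings → $3.71.
So the least-cost plan costs $3.40.

$3.40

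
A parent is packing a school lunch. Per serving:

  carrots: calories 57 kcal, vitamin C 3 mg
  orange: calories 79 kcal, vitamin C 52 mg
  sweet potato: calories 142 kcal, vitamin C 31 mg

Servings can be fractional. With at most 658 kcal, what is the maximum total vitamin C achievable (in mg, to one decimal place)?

433.1 mg

Vitamin C per kcal: orange 0.6582, sweet potato 0.2183, carrots 0.05263.
With no serving limits, spend the whole calories allowance on orange: 658 kcal / 79 kcal × 52 mg = 433.1 mg.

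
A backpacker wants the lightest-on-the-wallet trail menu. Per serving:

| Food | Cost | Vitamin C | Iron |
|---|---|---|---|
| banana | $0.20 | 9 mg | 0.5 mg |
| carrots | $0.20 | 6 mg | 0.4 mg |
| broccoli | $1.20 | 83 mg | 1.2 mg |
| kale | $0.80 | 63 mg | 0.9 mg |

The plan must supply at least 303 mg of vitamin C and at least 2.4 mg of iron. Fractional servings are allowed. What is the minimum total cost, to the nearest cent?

$3.85

The cheapest plan sits at a corner of the feasible region — with two constraints it uses at most two foods.
banana only: max(303/9, 2.4/0.5) = 33.67 servings → $6.73.
carrots only: max(303/6, 2.4/0.4) = 50.5 servings → $10.10.
broccoli only: max(303/83, 2.4/1.2) = 3.651 servings → $4.38.
kale only: max(303/63, 2.4/0.9) = 4.81 servings → $3.85.
banana + carrots: the both-tight solution has a negative serving — not a feasible corner.
banana + broccoli: the both-tight solution has a negative serving — not a feasible corner.
banana + kale: the both-tight solution has a negative serving — not a feasible corner.
carrots + broccoli with both targets exact would need a negative amount; discard.
carrots + kale: intersection lies outside the first quadrant.
broccoli + kale: the both-tight solution has a negative serving — not a feasible corner.
Cheapest feasible corner: $3.85.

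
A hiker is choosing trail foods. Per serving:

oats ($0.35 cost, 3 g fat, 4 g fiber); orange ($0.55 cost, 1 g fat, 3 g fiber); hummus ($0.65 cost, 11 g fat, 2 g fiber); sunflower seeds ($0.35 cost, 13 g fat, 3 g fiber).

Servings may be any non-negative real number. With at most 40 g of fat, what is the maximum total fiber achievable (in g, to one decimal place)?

Fiber per g fat: orange 3, oats 1.333, sunflower seeds 0.2308, hummus 0.1818.
With no serving limits, spend the whole fat allowance on orange: 40 g / 1 g × 3 g = 120.0 g.

120.0 g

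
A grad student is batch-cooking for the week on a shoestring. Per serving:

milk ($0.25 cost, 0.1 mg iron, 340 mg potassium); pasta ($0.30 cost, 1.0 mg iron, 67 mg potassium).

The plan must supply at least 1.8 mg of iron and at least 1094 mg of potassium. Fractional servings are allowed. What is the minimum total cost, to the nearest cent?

The cheapest plan sits at a corner of the feasible region — with two constraints it uses at most two foods.
milk only: max(1.8/0.1, 1094/340) = 18 servings → $4.50.
pasta only: max(1.8/1.0, 1094/67) = 16.33 servings → $4.90.
milk + pasta with both tight: 2.92 servings and 1.508 servings → $1.18.
The minimum over all feasible corners is $1.18.

$1.18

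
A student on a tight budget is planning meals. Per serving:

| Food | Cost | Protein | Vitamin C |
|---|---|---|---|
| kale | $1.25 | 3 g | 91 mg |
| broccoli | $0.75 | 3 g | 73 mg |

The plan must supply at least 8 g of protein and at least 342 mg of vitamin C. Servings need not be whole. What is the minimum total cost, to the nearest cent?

$3.51

kale only: max(8/3, 342/91) = 3.758 servings → $4.70.
broccoli only: max(8/3, 342/73) = 4.685 servings → $3.51.
kale + broccoli: the both-tight solution has a negative serving — not a feasible corner.
Cheapest feasible corner: $3.51.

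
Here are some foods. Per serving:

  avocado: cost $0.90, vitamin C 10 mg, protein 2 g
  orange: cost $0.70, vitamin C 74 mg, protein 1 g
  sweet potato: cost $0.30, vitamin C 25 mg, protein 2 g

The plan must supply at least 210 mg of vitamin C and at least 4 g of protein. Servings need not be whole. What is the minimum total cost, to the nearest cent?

Two binding constraints pin down two serving amounts, so the optimal mix uses at most two foods. The candidates are each food alone (scaled to the tighter of vitamin C/protein) and each pair with both constraints tight.
avocado only: max(210/10, 4/2) = 21 servings → $18.90.
orange only: max(210/74, 4/1) = 4 servings → $2.80.
sweet potato only: max(210/25, 4/2) = 8.4 servings → $2.52.
avocado + orange with both tight: 0.6232 servings and 2.754 servings → $2.49.
avocado + sweet potato with both targets exact would need a negative amount; discard.
orange + sweet potato with both tight: 2.602 servings and 0.6992 servings → $2.03.
Cheapest feasible corner: $2.03.

$2.03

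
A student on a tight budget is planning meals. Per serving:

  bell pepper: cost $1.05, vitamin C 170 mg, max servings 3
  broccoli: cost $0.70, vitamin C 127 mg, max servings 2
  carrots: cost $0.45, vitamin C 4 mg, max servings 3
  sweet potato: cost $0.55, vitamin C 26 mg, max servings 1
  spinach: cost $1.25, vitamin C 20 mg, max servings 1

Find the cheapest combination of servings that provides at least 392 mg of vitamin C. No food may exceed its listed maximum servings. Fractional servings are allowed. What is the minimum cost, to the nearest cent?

Cost per mg of vitamin C: broccoli $0.0055, bell pepper $0.0062, sweet potato $0.0212, spinach $0.0625, carrots $0.1125.
Take 2 servings of broccoli: +254.0 mg vitamin C for $1.40 (total $1.40, still need 138.0 mg).
Take 0.8118 servings of bell pepper: +138.0 mg vitamin C for $0.85 (total $2.25, still need 0.0 mg).
Filling from the cheapest source first is optimal under one linear minimum: $2.25.

$2.25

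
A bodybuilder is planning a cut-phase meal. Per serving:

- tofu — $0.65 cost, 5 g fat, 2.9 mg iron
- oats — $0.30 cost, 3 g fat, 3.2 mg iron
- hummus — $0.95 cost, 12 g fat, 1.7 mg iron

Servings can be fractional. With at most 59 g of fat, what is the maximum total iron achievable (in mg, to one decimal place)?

Iron per g fat: oats 1.067, tofu 0.58, hummus 0.1417.
With no serving limits, spend the whole fat allowance on oats: 59 g / 3 g × 3.2 mg = 62.9 mg.

62.9 mg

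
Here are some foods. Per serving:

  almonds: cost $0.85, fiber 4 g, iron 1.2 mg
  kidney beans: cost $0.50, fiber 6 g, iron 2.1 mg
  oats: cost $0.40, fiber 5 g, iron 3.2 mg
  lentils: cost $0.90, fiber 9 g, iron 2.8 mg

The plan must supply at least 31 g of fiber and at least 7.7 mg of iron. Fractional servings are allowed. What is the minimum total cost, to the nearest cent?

$2.48

For a min-cost LP with two ≥-constraints, a basic feasible solution has at most two positive variables.
almonds only: max(31/4, 7.7/1.2) = 7.75 servings → $6.59.
kidney beans only: max(31/6, 7.7/2.1) = 5.167 servings → $2.58.
oats only: max(31/5, 7.7/3.2) = 6.2 servings → $2.48.
lentils only: max(31/9, 7.7/2.8) = 3.444 servings → $3.10.
almonds + kidney beans: intersection lies outside the first quadrant.
almonds + oats with both targets exact would need a negative amount; discard.
almonds + lentils: the both-tight solution has a negative serving — not a feasible corner.
kidney beans + oats with both targets exact would need a negative amount; discard.
kidney beans + lentils with both targets exact would need a negative amount; discard.
oats + lentils: intersection lies outside the first quadrant.
So the least-cost plan costs $2.48.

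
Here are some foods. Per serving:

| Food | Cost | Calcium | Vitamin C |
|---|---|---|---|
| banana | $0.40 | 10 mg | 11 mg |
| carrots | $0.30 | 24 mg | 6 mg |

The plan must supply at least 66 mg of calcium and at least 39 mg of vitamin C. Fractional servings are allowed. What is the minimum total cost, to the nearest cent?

The cheapest plan sits at a corner of the feasible region — with two constraints it uses at most two foods.
banana only: max(66/10, 39/11) = 6.6 servings → $2.64.
carrots only: max(66/24, 39/6) = 6.5 servings → $1.95.
banana + carrots with both tight: 2.647 servings and 1.647 servings → $1.55.
So the least-cost plan costs $1.55.

$1.55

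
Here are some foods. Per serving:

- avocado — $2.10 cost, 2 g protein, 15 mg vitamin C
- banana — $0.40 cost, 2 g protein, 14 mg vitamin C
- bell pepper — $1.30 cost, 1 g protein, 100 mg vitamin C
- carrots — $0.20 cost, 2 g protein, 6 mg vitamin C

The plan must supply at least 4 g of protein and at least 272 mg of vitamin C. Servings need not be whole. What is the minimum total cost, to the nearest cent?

$3.62

A basic optimal solution has at most two foods positive. Try each food alone and each pair with both targets met exactly.
avocado only: max(4/2, 272/15) = 18.13 servings → $38.08.
banana only: max(4/2, 272/14) = 19.43 servings → $7.77.
bell pepper only: max(4/1, 272/100) = 4 servings → $5.20.
carrots only: max(4/2, 272/6) = 45.33 servings → $9.07.
avocado + banana: intersection lies outside the first quadrant.
avocado + bell pepper with both tight: 0.6919 servings and 2.616 servings → $4.85.
avocado + carrots: the both-tight solution has a negative serving — not a feasible corner.
banana + bell pepper with both tight: 0.6882 servings and 2.624 servings → $3.69.
banana + carrots: the both-tight solution has a negative serving — not a feasible corner.
bell pepper + carrots with both tight: 2.68 servings and 0.6598 servings → $3.62.
So the least-cost plan costs $3.62.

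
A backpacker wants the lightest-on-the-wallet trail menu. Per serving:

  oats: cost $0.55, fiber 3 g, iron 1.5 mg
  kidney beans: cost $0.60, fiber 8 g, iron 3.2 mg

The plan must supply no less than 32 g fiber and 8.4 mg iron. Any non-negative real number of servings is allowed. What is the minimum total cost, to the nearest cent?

A basic optimal solution has at most two foods positive. Try each food alone and each pair with both targets met exactly.
oats only: max(32/3, 8.4/1.5) = 10.67 servings → $5.87.
kidney beans only: max(32/8, 8.4/3.2) = 4 servings → $2.40.
oats + kidney beans with both targets exact would need a negative amount; discard.
Cheapest feasible corner: $2.40.

$2.40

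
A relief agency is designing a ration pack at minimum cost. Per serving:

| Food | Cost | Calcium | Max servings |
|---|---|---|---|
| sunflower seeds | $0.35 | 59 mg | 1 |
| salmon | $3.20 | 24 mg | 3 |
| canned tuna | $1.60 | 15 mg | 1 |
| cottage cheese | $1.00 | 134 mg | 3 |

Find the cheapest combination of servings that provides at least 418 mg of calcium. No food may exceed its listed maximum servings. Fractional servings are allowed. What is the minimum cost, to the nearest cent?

$3.03

Cost per mg of calcium: sunflower seeds $0.0059, cottage cheese $0.0075, canned tuna $0.1067, salmon $0.1333.
Take 1 serving of sunflower seeds: +59.0 mg calcium for $0.35 (total $0.35, still need 359.0 mg).
Take 2.679 servings of cottage cheese: +359.0 mg calcium for $2.68 (total $3.03, still need 0.0 mg).
Filling from the cheapest source first is optimal under one linear minimum: $3.03.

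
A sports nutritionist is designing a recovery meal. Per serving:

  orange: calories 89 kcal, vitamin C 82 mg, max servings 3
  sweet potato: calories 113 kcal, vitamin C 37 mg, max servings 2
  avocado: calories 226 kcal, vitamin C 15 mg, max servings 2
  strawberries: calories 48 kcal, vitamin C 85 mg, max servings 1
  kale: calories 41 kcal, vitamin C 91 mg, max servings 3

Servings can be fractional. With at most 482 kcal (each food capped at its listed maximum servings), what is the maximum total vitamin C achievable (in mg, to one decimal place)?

618.4 mg

Vitamin C per kcal: kale 2.22, strawberries 1.771, orange 0.9213, sweet potato 0.3274, avocado 0.06637.
Take 3 servings of kale: uses 123 kcal, +273.0 mg vitamin C (running total 273.0 mg).
Take 1 serving of strawberries: uses 48 kcal, +85.0 mg vitamin C (running total 358.0 mg).
Take 3 servings of orange: uses 267 kcal, +246.0 mg vitamin C (running total 604.0 mg).
Take 0.3894 servings of sweet potato: uses 44 kcal, +14.4 mg vitamin C (running total 618.4 mg).
Filling greedily by vitamin C-per-kcal is optimal for one linear limit, giving 618.4 mg.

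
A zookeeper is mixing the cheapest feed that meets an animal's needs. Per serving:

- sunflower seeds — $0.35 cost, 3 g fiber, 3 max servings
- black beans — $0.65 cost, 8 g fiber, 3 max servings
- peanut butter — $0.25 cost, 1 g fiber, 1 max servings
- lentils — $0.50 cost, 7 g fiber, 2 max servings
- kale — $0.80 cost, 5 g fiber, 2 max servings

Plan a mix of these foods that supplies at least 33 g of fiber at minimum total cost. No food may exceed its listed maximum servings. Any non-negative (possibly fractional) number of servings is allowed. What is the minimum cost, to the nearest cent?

$2.54

Cost per g of fiber: lentils $0.0714, black beans $0.0813, sunflower seeds $0.1167, kale $0.1600, peanut butter $0.2500.
Take 2 servings of lentils: +14.0 g fiber for $1.00 (total $1.00, still need 19.0 g).
Take 2.375 servings of black beans: +19.0 g fiber for $1.54 (total $2.54, still need 0.0 g).
Filling from the cheapest source first is optimal under one linear minimum: $2.54.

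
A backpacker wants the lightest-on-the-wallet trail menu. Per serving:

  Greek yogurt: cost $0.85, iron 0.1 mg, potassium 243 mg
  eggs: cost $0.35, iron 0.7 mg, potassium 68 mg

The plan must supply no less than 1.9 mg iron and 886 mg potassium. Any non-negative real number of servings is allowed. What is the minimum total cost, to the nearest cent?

$3.36

Compare the cost at each extreme point of the feasible region.
Greek yogurt only: max(1.9/0.1, 886/243) = 19 servings → $16.15.
eggs only: max(1.9/0.7, 886/68) = 13.03 servings → $4.56.
Greek yogurt + eggs with both tight: 3.007 servings and 2.285 servings → $3.36.
The minimum over all feasible corners is $3.36.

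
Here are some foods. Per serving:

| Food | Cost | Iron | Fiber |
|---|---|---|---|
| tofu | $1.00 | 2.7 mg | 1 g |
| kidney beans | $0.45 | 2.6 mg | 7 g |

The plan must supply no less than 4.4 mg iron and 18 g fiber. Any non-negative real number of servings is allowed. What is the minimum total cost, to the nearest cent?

$1.16

Check every corner: each single food scaled to meet both minima, and each pair solved so both constraints bind.
tofu only: max(4.4/2.7, 18/1) = 18 servings → $18.00.
kidney beans only: max(4.4/2.6, 18/7) = 2.571 servings → $1.16.
tofu + kidney beans: intersection lies outside the first quadrant.
So the least-cost plan costs $1.16.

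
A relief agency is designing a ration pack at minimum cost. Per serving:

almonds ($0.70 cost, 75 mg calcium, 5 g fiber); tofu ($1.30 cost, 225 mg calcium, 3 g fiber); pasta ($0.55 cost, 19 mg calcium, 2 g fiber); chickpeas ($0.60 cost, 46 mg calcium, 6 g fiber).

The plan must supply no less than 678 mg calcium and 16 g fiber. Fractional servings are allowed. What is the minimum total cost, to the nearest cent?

$4.35

The cheapest plan sits at a corner of the feasible region — with two constraints it uses at most two foods.
almonds only: max(678/75, 16/5) = 9.04 servings → $6.33.
tofu only: max(678/225, 16/3) = 5.333 servings → $6.93.
pasta only: max(678/19, 16/2) = 35.68 servings → $19.63.
chickpeas only: max(678/46, 16/6) = 14.74 servings → $8.84.
almonds + tofu with both tight: 1.74 servings and 2.433 servings → $4.38.
almonds + pasta with both targets exact would need a negative amount; discard.
almonds + chickpeas: intersection lies outside the first quadrant.
tofu + pasta with both tight: 2.677 servings and 3.985 servings → $5.67.
tofu + chickpeas with both tight: 2.749 servings and 1.292 servings → $4.35.
pasta + chickpeas: the both-tight solution has a negative serving — not a feasible corner.
So the least-cost plan costs $4.35.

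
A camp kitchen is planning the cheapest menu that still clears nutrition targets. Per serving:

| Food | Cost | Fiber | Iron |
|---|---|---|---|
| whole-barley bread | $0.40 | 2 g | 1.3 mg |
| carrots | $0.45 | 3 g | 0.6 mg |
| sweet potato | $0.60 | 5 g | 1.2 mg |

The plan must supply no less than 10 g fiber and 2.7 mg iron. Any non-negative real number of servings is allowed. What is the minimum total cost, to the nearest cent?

$1.26

At the optimum either one food covers both requirements or two foods hit both targets exactly; no other combination can be cheaper.
whole-barley bread only: max(10/2, 2.7/1.3) = 5 servings → $2.00.
carrots only: max(10/3, 2.7/0.6) = 4.5 servings → $2.02.
sweet potato only: max(10/5, 2.7/1.2) = 2.25 servings → $1.35.
whole-barley bread + carrots with both tight: 0.7778 servings and 2.815 servings → $1.58.
whole-barley bread + sweet potato with both tight: 0.3659 servings and 1.854 servings → $1.26.
carrots + sweet potato: intersection lies outside the first quadrant.
The minimum over all feasible corners is $1.26.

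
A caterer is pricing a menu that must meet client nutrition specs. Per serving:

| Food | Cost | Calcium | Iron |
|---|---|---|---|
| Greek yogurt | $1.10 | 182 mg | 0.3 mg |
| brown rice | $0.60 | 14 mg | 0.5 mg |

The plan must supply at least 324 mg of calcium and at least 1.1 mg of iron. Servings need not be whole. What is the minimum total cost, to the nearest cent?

Greek yogurt only: max(324/182, 1.1/0.3) = 3.667 servings → $4.03.
brown rice only: max(324/14, 1.1/0.5) = 23.14 servings → $13.89.
Greek yogurt + brown rice with both tight: 1.689 servings and 1.187 servings → $2.57.
Cheapest feasible corner: $2.57.

$2.57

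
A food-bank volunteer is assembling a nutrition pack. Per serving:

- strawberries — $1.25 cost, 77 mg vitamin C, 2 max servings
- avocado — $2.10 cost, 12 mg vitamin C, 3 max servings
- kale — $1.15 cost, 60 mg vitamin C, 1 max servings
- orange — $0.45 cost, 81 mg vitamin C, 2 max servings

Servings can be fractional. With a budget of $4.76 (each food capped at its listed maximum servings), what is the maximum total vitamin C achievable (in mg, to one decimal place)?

377.2 mg

Vitamin C per dollar: orange 180, strawberries 61.6, kale 52.17, avocado 5.714.
Take 2 servings of orange: spends $0.90, +162.0 mg vitamin C (running total 162.0 mg).
Take 2 servings of strawberries: spends $2.50, +154.0 mg vitamin C (running total 316.0 mg).
Take 1 serving of kale: spends $1.15, +60.0 mg vitamin C (running total 376.0 mg).
Take 0.1 servings of avocado: spends $0.21, +1.2 mg vitamin C (running total 377.2 mg).
Filling greedily by vitamin C-per-dollar is optimal for one linear limit, giving 377.2 mg.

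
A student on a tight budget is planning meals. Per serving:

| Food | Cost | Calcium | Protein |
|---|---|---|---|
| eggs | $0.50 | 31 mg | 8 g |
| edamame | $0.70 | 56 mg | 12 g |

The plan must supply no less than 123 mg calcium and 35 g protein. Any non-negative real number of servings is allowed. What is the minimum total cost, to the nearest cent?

$2.04

At the optimum either one food covers both requirements or two foods hit both targets exactly; no other combination can be cheaper.
eggs only: max(123/31, 35/8) = 4.375 servings → $2.19.
edamame only: max(123/56, 35/12) = 2.917 servings → $2.04.
eggs + edamame: the both-tight solution has a negative serving — not a feasible corner.
Cheapest feasible corner: $2.04.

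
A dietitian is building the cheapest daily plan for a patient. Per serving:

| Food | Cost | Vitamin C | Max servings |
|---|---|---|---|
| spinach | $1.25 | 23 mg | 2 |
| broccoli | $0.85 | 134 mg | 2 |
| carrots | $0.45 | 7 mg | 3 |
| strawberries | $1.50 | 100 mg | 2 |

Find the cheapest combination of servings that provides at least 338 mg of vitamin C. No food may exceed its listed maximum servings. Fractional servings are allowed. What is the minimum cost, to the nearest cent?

Cost per mg of vitamin C: broccoli $0.0063, strawberries $0.0150, spinach $0.0543, carrots $0.0643.
Take 2 servings of broccoli: +268.0 mg vitamin C for $1.70 (total $1.70, still need 70.0 mg).
Take 0.7 servings of strawberries: +70.0 mg vitamin C for $1.05 (total $2.75, still need 0.0 mg).
Filling from the cheapest source first is optimal under one linear minimum: $2.75.

$2.75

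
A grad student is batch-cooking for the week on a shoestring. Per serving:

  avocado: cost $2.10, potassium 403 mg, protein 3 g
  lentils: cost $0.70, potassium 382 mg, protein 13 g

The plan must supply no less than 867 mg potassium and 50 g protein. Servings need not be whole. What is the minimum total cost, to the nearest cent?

At the optimum either one food covers both requirements or two foods hit both targets exactly; no other combination can be cheaper.
avocado only: max(867/403, 50/3) = 16.67 servings → $35.00.
lentils only: max(867/382, 50/13) = 3.846 servings → $2.69.
avocado + lentils: the both-tight solution has a negative serving — not a feasible corner.
Cheapest feasible corner: $2.69.

$2.69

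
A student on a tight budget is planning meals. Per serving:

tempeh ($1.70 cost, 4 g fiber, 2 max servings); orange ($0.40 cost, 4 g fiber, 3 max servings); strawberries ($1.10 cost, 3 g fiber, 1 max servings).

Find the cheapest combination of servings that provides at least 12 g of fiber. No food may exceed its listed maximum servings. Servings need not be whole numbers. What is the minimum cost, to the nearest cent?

$1.20

Cost per g of fiber: orange $0.1000, strawberries $0.3667, tempeh $0.4250.
Take 3 servings of orange: +12.0 g fiber for $1.20 (total $1.20, still need 0.0 g).
Greedy by cheapest-per-g is optimal for a single linear constraint, so the minimum cost is $1.20.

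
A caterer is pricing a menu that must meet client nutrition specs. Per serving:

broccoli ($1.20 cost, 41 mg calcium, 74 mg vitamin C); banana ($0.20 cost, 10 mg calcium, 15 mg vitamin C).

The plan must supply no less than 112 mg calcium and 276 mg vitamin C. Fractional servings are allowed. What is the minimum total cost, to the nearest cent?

$3.68

This is a tiny linear program; its minimum lies at a vertex of the feasible set. List the vertices and price them.
broccoli only: max(112/41, 276/74) = 3.73 servings → $4.48.
banana only: max(112/10, 276/15) = 18.4 servings → $3.68.
broccoli + banana: intersection lies outside the first quadrant.
Cheapest feasible corner: $3.68.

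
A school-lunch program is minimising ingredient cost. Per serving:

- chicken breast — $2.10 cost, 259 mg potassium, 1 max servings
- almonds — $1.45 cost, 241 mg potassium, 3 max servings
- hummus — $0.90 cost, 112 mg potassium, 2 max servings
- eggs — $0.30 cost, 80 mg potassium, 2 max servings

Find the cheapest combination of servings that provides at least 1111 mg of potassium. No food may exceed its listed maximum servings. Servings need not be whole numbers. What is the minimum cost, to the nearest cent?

Cost per mg of potassium: eggs $0.0037, almonds $0.0060, hummus $0.0080, chicken breast $0.0081.
Take 2 servings of eggs: +160.0 mg potassium for $0.60 (total $0.60, still need 951.0 mg).
Take 3 servings of almonds: +723.0 mg potassium for $4.35 (total $4.95, still need 228.0 mg).
Take 2 servings of hummus: +224.0 mg potassium for $1.80 (total $6.75, still need 4.0 mg).
Take 0.01544 servings of chicken breast: +4.0 mg potassium for $0.03 (total $6.78, still need 0.0 mg).
Greedy by cheapest-per-mg is optimal for a single linear constraint, so the minimum cost is $6.78.

$6.78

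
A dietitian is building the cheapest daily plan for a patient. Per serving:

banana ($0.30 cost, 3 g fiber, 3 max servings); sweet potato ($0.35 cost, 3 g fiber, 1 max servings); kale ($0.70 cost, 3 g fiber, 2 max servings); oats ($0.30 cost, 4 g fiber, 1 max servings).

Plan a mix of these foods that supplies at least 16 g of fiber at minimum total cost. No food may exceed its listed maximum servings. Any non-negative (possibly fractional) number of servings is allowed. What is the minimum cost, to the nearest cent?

$1.55

Cost per g of fiber: oats $0.0750, banana $0.1000, sweet potato $0.1167, kale $0.2333.
Take 1 serving of oats: +4.0 g fiber for $0.30 (total $0.30, still need 12.0 g).
Take 3 servings of banana: +9.0 g fiber for $0.90 (total $1.20, still need 3.0 g).
Take 1 serving of sweet potato: +3.0 g fiber for $0.35 (total $1.55, still need 0.0 g).
Greedy by cheapest-per-g is optimal for a single linear constraint, so the minimum cost is $1.55.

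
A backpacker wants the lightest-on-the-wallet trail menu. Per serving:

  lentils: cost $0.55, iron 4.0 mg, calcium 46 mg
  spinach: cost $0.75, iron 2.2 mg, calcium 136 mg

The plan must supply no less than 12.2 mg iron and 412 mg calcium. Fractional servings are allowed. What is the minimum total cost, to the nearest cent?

At the optimum either one food covers both requirements or two foods hit both targets exactly; no other combination can be cheaper.
lentils only: max(12.2/4.0, 412/46) = 8.957 servings → $4.93.
spinach only: max(12.2/2.2, 412/136) = 5.545 servings → $4.16.
lentils + spinach with both tight: 1.7 servings and 2.454 servings → $2.78.
Cheapest feasible corner: $2.78.

$2.78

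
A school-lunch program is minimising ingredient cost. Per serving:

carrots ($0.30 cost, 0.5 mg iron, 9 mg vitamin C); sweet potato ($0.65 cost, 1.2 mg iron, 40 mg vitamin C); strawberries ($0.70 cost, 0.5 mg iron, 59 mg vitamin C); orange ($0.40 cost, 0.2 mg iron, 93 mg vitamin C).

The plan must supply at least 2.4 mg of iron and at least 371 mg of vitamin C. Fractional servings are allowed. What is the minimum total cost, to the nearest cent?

Minimising a linear cost over {iron ≥ 2.4, vitamin C ≥ 371, servings ≥ 0} — the optimum is at a vertex, using one or two foods.
carrots only: max(2.4/0.5, 371/9) = 41.22 servings → $12.37.
sweet potato only: max(2.4/1.2, 371/40) = 9.275 servings → $6.03.
strawberries only: max(2.4/0.5, 371/59) = 6.288 servings → $4.40.
orange only: max(2.4/0.2, 371/93) = 12 servings → $4.80.
carrots + sweet potato with both targets exact would need a negative amount; discard.
carrots + strawberries with both targets exact would need a negative amount; discard.
carrots + orange with both tight: 3.333 servings and 3.667 servings → $2.47.
sweet potato + strawberries: intersection lies outside the first quadrant.
sweet potato + orange with both tight: 1.438 servings and 3.371 servings → $2.28.
strawberries + orange with both tight: 4.294 servings and 1.265 servings → $3.51.
The minimum over all feasible corners is $2.28.

$2.28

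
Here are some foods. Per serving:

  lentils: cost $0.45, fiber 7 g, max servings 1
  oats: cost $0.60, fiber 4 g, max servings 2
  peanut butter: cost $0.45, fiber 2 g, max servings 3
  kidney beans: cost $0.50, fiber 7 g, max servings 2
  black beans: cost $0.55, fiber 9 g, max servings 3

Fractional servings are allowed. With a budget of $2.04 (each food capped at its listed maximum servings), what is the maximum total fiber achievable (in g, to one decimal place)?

33.1 g

Fiber per dollar: black beans 16.36, lentils 15.56, kidney beans 14, oats 6.667, peanut butter 4.444.
Take 3 servings of black beans: spends $1.65, +27.0 g fiber (running total 27.0 g).
Take 0.8667 servings of lentils: spends $0.39, +6.1 g fiber (running total 33.1 g).
Greedy by best ratio exhausts the cost allowance optimally: 33.1 g.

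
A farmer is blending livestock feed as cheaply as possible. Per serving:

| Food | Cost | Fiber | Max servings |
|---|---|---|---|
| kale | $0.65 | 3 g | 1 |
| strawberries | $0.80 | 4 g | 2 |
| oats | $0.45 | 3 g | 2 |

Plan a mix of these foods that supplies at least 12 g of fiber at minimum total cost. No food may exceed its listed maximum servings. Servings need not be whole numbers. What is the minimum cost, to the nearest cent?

Cost per g of fiber: oats $0.1500, strawberries $0.2000, kale $0.2167.
Take 2 servings of oats: +6.0 g fiber for $0.90 (total $0.90, still need 6.0 g).
Take 1.5 servings of strawberries: +6.0 g fiber for $1.20 (total $2.10, still need 0.0 g).
Greedy by cheapest-per-g is optimal for a single linear constraint, so the minimum cost is $2.10.

$2.10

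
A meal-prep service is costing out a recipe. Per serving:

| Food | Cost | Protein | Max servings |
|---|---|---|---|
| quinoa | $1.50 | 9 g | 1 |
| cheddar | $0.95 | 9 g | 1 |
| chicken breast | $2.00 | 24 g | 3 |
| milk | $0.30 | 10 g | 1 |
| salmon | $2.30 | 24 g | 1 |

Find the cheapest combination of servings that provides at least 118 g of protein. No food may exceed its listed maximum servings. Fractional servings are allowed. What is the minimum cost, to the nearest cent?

Cost per g of protein: milk $0.0300, chicken breast $0.0833, salmon $0.0958, cheddar $0.1056, quinoa $0.1667.
Take 1 serving of milk: +10.0 g protein for $0.30 (total $0.30, still need 108.0 g).
Take 3 servings of chicken breast: +72.0 g protein for $6.00 (total $6.30, still need 36.0 g).
Take 1 serving of salmon: +24.0 g protein for $2.30 (total $8.60, still need 12.0 g).
Take 1 serving of cheddar: +9.0 g protein for $0.95 (total $9.55, still need 3.0 g).
Take 0.3333 servings of quinoa: +3.0 g protein for $0.50 (total $10.05, still need 0.0 g).
Filling from the cheapest source first is optimal under one linear minimum: $10.05.

$10.05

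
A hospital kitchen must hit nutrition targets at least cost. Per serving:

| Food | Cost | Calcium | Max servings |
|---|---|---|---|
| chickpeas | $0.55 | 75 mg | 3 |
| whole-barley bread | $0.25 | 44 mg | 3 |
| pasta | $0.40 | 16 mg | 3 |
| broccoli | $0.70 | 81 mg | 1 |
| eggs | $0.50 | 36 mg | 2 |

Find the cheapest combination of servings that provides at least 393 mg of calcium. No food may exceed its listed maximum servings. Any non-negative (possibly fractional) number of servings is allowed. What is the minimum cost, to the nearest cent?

Cost per mg of calcium: whole-barley bread $0.0057, chickpeas $0.0073, broccoli $0.0086, eggs $0.0139, pasta $0.0250.
Take 3 servings of whole-barley bread: +132.0 mg calcium for $0.75 (total $0.75, still need 261.0 mg).
Take 3 servings of chickpeas: +225.0 mg calcium for $1.65 (total $2.40, still need 36.0 mg).
Take 0.4444 servings of broccoli: +36.0 mg calcium for $0.31 (total $2.71, still need 0.0 mg).
Greedy by cheapest-per-mg is optimal for a single linear constraint, so the minimum cost is $2.71.

$2.71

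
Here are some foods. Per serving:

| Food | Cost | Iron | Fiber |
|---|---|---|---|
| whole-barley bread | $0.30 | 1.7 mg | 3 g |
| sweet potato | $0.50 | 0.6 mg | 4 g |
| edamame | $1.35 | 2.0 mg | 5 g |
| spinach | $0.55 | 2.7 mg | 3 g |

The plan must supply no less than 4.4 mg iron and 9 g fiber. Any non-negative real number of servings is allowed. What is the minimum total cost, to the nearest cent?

$0.90

A basic optimal solution has at most two foods positive. Try each food alone and each pair with both targets met exactly.
whole-barley bread only: max(4.4/1.7, 9/3) = 3 servings → $0.90.
sweet potato only: max(4.4/0.6, 9/4) = 7.333 servings → $3.67.
edamame only: max(4.4/2.0, 9/5) = 2.2 servings → $2.97.
spinach only: max(4.4/2.7, 9/3) = 3 servings → $1.65.
whole-barley bread + sweet potato with both tight: 2.44 servings and 0.42 servings → $0.94.
whole-barley bread + edamame with both tight: 1.6 servings and 0.84 servings → $1.61.
whole-barley bread + spinach: the both-tight solution has a negative serving — not a feasible corner.
sweet potato + edamame: intersection lies outside the first quadrant.
sweet potato + spinach with both tight: 1.233 servings and 1.356 servings → $1.36.
edamame + spinach with both tight: 1.48 servings and 0.5333 servings → $2.29.
Cheapest feasible corner: $0.90.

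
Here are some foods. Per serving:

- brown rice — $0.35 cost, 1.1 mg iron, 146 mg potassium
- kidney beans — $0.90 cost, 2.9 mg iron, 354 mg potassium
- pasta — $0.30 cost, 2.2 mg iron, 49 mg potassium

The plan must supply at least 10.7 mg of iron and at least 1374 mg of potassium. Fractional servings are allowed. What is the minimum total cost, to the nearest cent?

$3.33

At the optimum either one food covers both requirements or two foods hit both targets exactly; no other combination can be cheaper.
brown rice only: max(10.7/1.1, 1374/146) = 9.727 servings → $3.40.
kidney beans only: max(10.7/2.9, 1374/354) = 3.881 servings → $3.49.
pasta only: max(10.7/2.2, 1374/49) = 28.04 servings → $8.41.
brown rice + kidney beans with both tight: 5.788 servings and 1.494 servings → $3.37.
brown rice + pasta with both tight: 9.347 servings and 0.19 servings → $3.33.
kidney beans + pasta: the both-tight solution has a negative serving — not a feasible corner.
The minimum over all feasible corners is $3.33.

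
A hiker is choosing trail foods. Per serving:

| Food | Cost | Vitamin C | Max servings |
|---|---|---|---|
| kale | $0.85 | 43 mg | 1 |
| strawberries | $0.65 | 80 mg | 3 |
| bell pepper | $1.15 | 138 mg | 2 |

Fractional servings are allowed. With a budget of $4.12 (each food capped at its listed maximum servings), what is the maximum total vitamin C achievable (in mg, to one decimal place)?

Vitamin C per dollar: strawberries 123.1, bell pepper 120, kale 50.59.
Take 3 servings of strawberries: spends $1.95, +240.0 mg vitamin C (running total 240.0 mg).
Take 1.887 servings of bell pepper: spends $2.17, +260.4 mg vitamin C (running total 500.4 mg).
Filling greedily by vitamin C-per-dollar is optimal for one linear limit, giving 500.4 mg.

500.4 mg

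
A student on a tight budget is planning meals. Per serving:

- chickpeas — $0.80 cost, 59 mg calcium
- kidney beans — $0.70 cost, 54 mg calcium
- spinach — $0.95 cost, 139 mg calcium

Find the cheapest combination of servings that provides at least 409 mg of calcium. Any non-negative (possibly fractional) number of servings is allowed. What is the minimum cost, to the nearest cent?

Cost per mg of calcium: spinach $0.0068, kidney beans $0.0130, chickpeas $0.0136.
With no serving limits, use only spinach: 409 mg / 139 mg = 2.942 servings × $0.95 = $2.80.

$2.80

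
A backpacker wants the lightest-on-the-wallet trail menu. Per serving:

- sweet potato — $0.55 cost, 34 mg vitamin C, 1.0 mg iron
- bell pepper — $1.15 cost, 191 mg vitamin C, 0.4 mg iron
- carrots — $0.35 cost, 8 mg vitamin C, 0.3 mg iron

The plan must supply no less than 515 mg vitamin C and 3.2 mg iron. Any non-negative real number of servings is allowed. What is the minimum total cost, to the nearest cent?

For a min-cost LP with two ≥-constraints, a basic feasible solution has at most two positive variables.
sweet potato only: max(515/34, 3.2/1.0) = 15.15 servings → $8.33.
bell pepper only: max(515/191, 3.2/0.4) = 8 servings → $9.20.
carrots only: max(515/8, 3.2/0.3) = 64.38 servings → $22.53.
sweet potato + bell pepper with both tight: 2.284 servings and 2.29 servings → $3.89.
sweet potato + carrots: the both-tight solution has a negative serving — not a feasible corner.
bell pepper + carrots with both tight: 2.383 servings and 7.49 servings → $5.36.
Cheapest feasible corner: $3.89.

$3.89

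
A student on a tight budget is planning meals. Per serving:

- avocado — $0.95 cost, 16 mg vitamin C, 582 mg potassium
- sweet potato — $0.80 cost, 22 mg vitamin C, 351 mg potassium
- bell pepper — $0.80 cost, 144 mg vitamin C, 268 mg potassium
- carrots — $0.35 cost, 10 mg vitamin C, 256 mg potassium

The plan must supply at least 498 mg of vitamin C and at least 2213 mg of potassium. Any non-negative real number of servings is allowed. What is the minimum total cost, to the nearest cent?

Two binding constraints pin down two serving amounts, so the optimal mix uses at most two foods. The candidates are each food alone (scaled to the tighter of vitamin C/potassium) and each pair with both constraints tight.
avocado only: max(498/16, 2213/582) = 31.12 servings → $29.57.
sweet potato only: max(498/22, 2213/351) = 22.64 servings → $18.11.
bell pepper only: max(498/144, 2213/268) = 8.257 servings → $6.61.
carrots only: max(498/10, 2213/256) = 49.8 servings → $17.43.
avocado + sweet potato with both targets exact would need a negative amount; discard.
avocado + bell pepper with both tight: 2.329 servings and 3.2 servings → $4.77.
avocado + carrots: intersection lies outside the first quadrant.
sweet potato + bell pepper with both tight: 4.148 servings and 2.825 servings → $5.58.
sweet potato + carrots: intersection lies outside the first quadrant.
bell pepper + carrots with both tight: 3.082 servings and 5.418 servings → $4.36.
The minimum over all feasible corners is $4.36.

$4.36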